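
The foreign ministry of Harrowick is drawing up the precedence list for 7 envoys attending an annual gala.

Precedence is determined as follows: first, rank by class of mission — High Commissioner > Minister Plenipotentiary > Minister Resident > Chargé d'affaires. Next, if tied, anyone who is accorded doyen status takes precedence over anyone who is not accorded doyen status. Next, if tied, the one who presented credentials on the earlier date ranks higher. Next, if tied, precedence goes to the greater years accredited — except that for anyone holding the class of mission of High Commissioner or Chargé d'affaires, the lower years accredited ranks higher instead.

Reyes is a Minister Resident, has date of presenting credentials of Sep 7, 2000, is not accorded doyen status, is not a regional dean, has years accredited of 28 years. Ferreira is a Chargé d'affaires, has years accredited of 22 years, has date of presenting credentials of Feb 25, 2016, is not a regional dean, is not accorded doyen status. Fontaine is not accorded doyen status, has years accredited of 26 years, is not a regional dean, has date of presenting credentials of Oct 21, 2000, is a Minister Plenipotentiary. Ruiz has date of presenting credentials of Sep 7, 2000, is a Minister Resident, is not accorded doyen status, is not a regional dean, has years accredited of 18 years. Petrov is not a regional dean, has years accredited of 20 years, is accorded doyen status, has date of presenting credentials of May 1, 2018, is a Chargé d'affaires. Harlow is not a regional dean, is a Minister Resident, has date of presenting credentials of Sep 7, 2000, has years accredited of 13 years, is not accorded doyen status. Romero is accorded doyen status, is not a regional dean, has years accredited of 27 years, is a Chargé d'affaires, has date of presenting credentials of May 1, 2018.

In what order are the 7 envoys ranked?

Fontaine, Reyes, Ruiz, Harlow, Petrov, Romero, Ferreira

By class of mission: Fontaine (Minister Plenipotentiary); then Reyes, Ruiz and Harlow (Minister Resident); then Petrov, Romero and Ferreira (Chargé d'affaires).
Reyes, Ruiz and Harlow are each not accorded doyen status, so the next rule applies.
Reyes, Ruiz and Harlow all have date of presenting credentials Sep 7, 2000, so the next rule applies.
Among Reyes, Ruiz and Harlow, by years accredited (higher first): Reyes (28 years) before Ruiz (18 years) before Harlow (13 years).
Among Petrov, Romero and Ferreira, accorded doyen status before not accorded doyen status: Petrov and Romero (accorded doyen status) before Ferreira (not accorded doyen status).
Petrov and Romero both have date of presenting credentials May 1, 2018, so the next rule applies.
Among Petrov and Romero, by years accredited (lower first) (reversed rule for this group): Petrov (20 years) before Romero (27 years).
Full order: Fontaine, Reyes, Ruiz, Harlow, Petrov, Romero, Ferreira.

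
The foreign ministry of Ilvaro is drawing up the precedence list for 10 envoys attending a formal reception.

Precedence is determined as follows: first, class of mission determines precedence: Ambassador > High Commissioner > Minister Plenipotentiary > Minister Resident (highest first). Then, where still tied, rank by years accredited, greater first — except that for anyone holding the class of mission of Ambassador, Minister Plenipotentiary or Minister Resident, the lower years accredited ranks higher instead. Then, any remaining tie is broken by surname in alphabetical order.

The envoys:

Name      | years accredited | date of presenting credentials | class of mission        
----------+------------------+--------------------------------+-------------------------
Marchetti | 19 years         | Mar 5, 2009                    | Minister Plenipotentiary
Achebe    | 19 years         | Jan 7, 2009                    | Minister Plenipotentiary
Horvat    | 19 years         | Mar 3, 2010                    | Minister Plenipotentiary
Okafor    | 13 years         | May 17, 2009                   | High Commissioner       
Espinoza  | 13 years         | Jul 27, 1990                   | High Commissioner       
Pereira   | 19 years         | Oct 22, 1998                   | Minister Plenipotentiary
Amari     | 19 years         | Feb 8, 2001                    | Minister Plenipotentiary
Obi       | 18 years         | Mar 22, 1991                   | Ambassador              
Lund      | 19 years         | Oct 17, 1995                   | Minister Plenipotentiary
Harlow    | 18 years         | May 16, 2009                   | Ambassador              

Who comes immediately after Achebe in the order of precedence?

Amari

By class of mission: Harlow and Obi (Ambassador); then Espinoza and Okafor (High Commissioner); then Achebe, Amari, Horvat, Lund, Marchetti and Pereira (Minister Plenipotentiary).
Harlow and Obi both have years accredited 18 years, so the next rule applies.
Among Harlow and Obi, alphabetically by surname: Harlow before Obi.
Espinoza and Okafor both have years accredited 13 years, so the next rule applies.
Among Espinoza and Okafor, alphabetically by surname: Espinoza before Okafor.
Achebe, Amari, Horvat, Lund, Marchetti and Pereira all have years accredited 19 years, so the next rule applies.
Among Achebe, Amari, Horvat, Lund, Marchetti and Pereira, alphabetically by surname: Achebe before Amari before Horvat before Lund before Marchetti before Pereira.
Order: Harlow, Obi, Espinoza, Okafor, Achebe, Amari, Horvat, Lund, Marchetti, Pereira.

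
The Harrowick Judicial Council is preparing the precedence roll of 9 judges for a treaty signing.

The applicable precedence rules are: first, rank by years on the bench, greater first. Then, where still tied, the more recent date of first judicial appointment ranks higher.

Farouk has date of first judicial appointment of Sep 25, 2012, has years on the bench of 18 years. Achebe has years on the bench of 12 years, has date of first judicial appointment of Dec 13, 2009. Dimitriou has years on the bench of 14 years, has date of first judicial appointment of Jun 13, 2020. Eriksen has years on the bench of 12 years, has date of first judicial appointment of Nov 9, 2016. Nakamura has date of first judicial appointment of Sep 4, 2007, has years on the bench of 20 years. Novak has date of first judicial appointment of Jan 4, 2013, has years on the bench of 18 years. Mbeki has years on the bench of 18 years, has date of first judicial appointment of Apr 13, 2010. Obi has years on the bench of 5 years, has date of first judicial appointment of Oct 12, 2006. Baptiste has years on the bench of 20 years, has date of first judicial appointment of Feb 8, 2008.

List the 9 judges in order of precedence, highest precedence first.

Baptiste, Nakamura, Novak, Farouk, Mbeki, Dimitriou, Eriksen, Achebe, Obi

By years on the bench (higher first): Baptiste and Nakamura (both 20 years); then Novak, Farouk and Mbeki (each 18 years); then Dimitriou (14 years); then Eriksen and Achebe (both 12 years); then Obi (5 years).
Among Baptiste and Nakamura, by date of first judicial appointment (later first): Baptiste (Feb 8, 2008) before Nakamura (Sep 4, 2007).
Among Novak, Farouk and Mbeki, by date of first judicial appointment (later first): Novak (Jan 4, 2013) before Farouk (Sep 25, 2012) before Mbeki (Apr 13, 2010).
Among Eriksen and Achebe, by date of first judicial appointment (later first): Eriksen (Nov 9, 2016) before Achebe (Dec 13, 2009).
Full order: Baptiste, Nakamura, Novak, Farouk, Mbeki, Dimitriou, Eriksen, Achebe, Obi.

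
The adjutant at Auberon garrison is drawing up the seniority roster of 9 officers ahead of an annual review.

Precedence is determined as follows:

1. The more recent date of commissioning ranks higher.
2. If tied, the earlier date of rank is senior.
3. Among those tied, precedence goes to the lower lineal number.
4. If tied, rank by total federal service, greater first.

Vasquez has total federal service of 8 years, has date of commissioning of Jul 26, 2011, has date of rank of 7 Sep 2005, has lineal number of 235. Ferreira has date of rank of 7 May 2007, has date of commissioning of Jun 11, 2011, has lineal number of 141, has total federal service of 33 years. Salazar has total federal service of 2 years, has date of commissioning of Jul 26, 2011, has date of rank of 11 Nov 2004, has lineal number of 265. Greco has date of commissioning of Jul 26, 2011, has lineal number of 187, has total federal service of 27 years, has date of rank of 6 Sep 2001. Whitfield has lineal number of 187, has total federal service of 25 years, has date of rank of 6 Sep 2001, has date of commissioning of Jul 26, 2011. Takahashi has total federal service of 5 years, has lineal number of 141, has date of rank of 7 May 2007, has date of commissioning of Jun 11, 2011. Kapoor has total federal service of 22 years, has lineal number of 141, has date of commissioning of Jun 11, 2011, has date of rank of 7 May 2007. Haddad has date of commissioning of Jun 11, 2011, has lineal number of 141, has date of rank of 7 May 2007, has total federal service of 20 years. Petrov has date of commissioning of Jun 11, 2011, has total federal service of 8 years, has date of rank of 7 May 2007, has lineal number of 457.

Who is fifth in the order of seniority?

Ferreira

By date of commissioning (later first): Greco, Whitfield, Salazar and Vasquez (each Jul 26, 2011); then Ferreira, Kapoor, Haddad, Takahashi and Petrov (each Jun 11, 2011).
Among Greco, Whitfield, Salazar and Vasquez, by date of rank (earlier first): Greco and Whitfield (6 Sep 2001) before Salazar (11 Nov 2004) before Vasquez (7 Sep 2005).
Greco and Whitfield both have lineal number 187, so the next rule applies.
Among Greco and Whitfield, by total federal service (higher first): Greco (27 years) before Whitfield (25 years).
Ferreira, Kapoor, Haddad, Takahashi and Petrov all have date of rank 7 May 2007, so the next rule applies.
Among Ferreira, Kapoor, Haddad, Takahashi and Petrov, by lineal number (lower first): Ferreira, Kapoor, Haddad and Takahashi (141) before Petrov (457).
Among Ferreira, Kapoor, Haddad and Takahashi, by total federal service (higher first): Ferreira (33 years) before Kapoor (22 years) before Haddad (20 years) before Takahashi (5 years).
Order: Greco, Whitfield, Salazar, Vasquez, Ferreira, Kapoor, Haddad, Takahashi, Petrov.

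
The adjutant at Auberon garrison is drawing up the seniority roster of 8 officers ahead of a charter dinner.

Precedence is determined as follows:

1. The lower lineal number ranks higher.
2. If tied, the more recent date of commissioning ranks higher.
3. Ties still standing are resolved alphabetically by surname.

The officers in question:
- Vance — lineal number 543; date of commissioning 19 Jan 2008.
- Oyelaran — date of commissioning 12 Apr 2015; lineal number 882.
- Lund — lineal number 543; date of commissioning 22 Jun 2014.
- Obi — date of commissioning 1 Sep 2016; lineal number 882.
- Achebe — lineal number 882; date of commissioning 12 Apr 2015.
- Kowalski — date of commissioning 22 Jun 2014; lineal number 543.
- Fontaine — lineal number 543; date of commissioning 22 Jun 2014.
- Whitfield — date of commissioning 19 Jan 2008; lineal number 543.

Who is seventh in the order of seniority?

By lineal number (lower first): Fontaine, Kowalski, Lund, Vance and Whitfield (each 543); then Obi, Achebe and Oyelaran (each 882).
Among Fontaine, Kowalski, Lund, Vance and Whitfield, by date of commissioning (later first): Fontaine, Kowalski and Lund (22 Jun 2014) before Vance and Whitfield (19 Jan 2008).
Among Fontaine, Kowalski and Lund, alphabetically by surname: Fontaine before Kowalski before Lund.
Among Vance and Whitfield, alphabetically by surname: Vance before Whitfield.
Among Obi, Achebe and Oyelaran, by date of commissioning (later first): Obi (1 Sep 2016) before Achebe and Oyelaran (12 Apr 2015).
Among Achebe and Oyelaran, alphabetically by surname: Achebe before Oyelaran.
Order: Fontaine, Kowalski, Lund, Vance, Whitfield, Obi, Achebe, Oyelaran.

Achebe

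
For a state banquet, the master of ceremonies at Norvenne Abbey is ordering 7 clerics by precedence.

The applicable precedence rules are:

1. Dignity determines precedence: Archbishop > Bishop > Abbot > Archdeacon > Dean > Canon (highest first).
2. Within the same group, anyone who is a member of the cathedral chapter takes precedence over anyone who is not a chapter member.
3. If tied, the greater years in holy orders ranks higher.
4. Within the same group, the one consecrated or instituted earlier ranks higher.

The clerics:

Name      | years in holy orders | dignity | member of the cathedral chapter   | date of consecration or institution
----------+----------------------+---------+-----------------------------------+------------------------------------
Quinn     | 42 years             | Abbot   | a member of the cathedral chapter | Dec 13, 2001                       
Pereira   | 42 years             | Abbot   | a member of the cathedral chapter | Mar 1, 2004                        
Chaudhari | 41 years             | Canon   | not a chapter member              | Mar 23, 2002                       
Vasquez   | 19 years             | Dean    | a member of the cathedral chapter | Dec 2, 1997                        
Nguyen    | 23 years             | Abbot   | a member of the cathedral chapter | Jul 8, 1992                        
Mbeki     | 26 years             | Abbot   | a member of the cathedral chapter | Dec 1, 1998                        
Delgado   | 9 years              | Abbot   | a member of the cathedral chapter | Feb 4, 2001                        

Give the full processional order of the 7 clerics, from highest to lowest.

By dignity: Quinn, Pereira, Mbeki, Nguyen and Delgado (Abbot); then Vasquez (Dean); then Chaudhari (Canon).
Quinn, Pereira, Mbeki, Nguyen and Delgado are each a member of the cathedral chapter, so the next rule applies.
Among Quinn, Pereira, Mbeki, Nguyen and Delgado, by years in holy orders (higher first): Quinn and Pereira (42 years) before Mbeki (26 years) before Nguyen (23 years) before Delgado (9 years).
Among Quinn and Pereira, by date of consecration or institution (earlier first): Quinn (Dec 13, 2001) before Pereira (Mar 1, 2004).
Full order: Quinn, Pereira, Mbeki, Nguyen, Delgado, Vasquez, Chaudhari.

Quinn, Pereira, Mbeki, Nguyen, Delgado, Vasquez, Chaudhari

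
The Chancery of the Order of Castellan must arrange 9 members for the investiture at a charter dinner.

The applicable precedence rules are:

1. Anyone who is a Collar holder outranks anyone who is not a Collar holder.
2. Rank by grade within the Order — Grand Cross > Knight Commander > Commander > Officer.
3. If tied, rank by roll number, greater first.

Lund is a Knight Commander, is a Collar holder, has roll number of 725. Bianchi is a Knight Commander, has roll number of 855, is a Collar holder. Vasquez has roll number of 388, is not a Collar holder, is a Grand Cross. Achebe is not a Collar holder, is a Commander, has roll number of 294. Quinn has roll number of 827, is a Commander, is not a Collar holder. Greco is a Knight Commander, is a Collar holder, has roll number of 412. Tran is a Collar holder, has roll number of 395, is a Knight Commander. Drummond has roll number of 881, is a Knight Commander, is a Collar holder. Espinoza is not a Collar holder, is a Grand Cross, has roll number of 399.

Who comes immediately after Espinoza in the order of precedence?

Vasquez

By the first rule: Drummond, Bianchi, Lund, Greco and Tran (each a Collar holder); then Espinoza, Vasquez, Quinn and Achebe (each not a Collar holder).
Drummond, Bianchi, Lund, Greco and Tran are each Knight Commander, so the next rule applies.
Among Drummond, Bianchi, Lund, Greco and Tran, by roll number (higher first): Drummond (881) before Bianchi (855) before Lund (725) before Greco (412) before Tran (395).
Among Espinoza, Vasquez, Quinn and Achebe, by grade within the Order: Espinoza and Vasquez (Grand Cross) before Quinn and Achebe (Commander).
Among Espinoza and Vasquez, by roll number (higher first): Espinoza (399) before Vasquez (388).
Among Quinn and Achebe, by roll number (higher first): Quinn (827) before Achebe (294).
Order: Drummond, Bianchi, Lund, Greco, Tran, Espinoza, Vasquez, Quinn, Achebe.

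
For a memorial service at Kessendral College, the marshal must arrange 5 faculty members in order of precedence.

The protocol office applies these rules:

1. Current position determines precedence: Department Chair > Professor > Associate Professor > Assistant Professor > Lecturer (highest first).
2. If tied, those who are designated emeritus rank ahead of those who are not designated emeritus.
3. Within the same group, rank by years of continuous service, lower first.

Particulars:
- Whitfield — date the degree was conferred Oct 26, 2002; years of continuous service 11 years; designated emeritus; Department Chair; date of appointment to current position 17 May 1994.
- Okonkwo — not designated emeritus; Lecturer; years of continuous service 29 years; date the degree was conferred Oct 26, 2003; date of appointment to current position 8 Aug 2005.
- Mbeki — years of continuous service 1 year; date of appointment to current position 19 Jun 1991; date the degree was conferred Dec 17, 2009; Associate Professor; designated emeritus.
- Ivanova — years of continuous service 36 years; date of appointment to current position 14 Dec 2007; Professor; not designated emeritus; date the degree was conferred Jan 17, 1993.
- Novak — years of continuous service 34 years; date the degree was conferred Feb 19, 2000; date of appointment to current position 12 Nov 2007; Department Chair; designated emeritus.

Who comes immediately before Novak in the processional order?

By current position: Whitfield and Novak (Department Chair); then Ivanova (Professor); then Mbeki (Associate Professor); then Okonkwo (Lecturer).
Whitfield and Novak are each designated emeritus, so the next rule applies.
Among Whitfield and Novak, by years of continuous service (lower first): Whitfield (11 years) before Novak (34 years).
Order: Whitfield, Novak, Ivanova, Mbeki, Okonkwo.

Whitfield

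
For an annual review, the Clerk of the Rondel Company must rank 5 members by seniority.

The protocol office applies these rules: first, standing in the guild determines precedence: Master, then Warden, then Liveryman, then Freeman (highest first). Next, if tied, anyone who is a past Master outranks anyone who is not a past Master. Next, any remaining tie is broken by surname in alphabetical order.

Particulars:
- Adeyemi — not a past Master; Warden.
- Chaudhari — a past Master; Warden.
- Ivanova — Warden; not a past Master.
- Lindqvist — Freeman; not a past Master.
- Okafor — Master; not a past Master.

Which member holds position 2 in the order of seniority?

Chaudhari

By standing in the guild: Okafor (Master); then Chaudhari, Adeyemi and Ivanova (Warden); then Lindqvist (Freeman).
Among Chaudhari, Adeyemi and Ivanova, a past Master before not a past Master: Chaudhari (a past Master) before Adeyemi and Ivanova (not a past Master).
Among Adeyemi and Ivanova, alphabetically by surname: Adeyemi before Ivanova.
Order: Okafor, Chaudhari, Adeyemi, Ivanova, Lindqvist.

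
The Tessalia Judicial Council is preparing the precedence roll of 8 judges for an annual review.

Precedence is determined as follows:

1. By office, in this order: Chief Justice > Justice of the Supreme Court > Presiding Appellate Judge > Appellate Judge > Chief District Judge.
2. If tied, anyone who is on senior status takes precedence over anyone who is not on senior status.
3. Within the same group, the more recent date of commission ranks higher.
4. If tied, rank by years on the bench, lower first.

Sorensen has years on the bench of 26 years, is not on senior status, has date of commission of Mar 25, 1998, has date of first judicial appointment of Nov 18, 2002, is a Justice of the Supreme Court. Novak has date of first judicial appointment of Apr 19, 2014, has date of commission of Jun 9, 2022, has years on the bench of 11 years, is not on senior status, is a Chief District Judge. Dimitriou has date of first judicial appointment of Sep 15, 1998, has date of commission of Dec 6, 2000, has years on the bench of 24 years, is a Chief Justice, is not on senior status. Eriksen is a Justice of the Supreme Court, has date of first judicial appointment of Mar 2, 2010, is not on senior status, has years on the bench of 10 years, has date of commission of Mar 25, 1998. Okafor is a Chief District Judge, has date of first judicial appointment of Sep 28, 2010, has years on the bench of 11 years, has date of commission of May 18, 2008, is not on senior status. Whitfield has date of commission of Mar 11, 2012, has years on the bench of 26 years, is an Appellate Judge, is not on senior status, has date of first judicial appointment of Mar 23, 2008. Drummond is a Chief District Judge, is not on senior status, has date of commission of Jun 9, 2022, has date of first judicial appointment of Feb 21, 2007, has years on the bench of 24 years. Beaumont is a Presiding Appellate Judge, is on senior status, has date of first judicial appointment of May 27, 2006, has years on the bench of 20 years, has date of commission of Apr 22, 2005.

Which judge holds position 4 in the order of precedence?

Beaumont

By office: Dimitriou (Chief Justice); then Eriksen and Sorensen (Justice of the Supreme Court); then Beaumont (Presiding Appellate Judge); then Whitfield (Appellate Judge); then Novak, Drummond and Okafor (Chief District Judge).
Eriksen and Sorensen are each not on senior status, so the next rule applies.
Eriksen and Sorensen both have date of commission Mar 25, 1998, so the next rule applies.
Among Eriksen and Sorensen, by years on the bench (lower first): Eriksen (10 years) before Sorensen (26 years).
Novak, Drummond and Okafor are each not on senior status, so the next rule applies.
Among Novak, Drummond and Okafor, by date of commission (later first): Novak and Drummond (Jun 9, 2022) before Okafor (May 18, 2008).
Among Novak and Drummond, by years on the bench (lower first): Novak (11 years) before Drummond (24 years).
Order: Dimitriou, Eriksen, Sorensen, Beaumont, Whitfield, Novak, Drummond, Okafor.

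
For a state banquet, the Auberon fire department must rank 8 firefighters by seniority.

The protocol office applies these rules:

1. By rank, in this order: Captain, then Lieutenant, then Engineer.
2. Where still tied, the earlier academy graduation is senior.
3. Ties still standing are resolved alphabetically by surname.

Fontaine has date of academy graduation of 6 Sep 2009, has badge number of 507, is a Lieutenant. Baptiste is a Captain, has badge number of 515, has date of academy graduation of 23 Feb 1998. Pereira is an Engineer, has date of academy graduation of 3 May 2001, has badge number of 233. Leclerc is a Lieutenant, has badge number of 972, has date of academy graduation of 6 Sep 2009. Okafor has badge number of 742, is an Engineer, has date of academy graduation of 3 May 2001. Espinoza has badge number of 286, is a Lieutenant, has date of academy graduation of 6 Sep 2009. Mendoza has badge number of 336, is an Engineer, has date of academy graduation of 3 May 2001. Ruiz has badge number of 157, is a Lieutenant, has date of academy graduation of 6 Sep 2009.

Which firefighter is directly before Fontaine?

By rank: Baptiste (Captain); then Espinoza, Fontaine, Leclerc and Ruiz (Lieutenant); then Mendoza, Okafor and Pereira (Engineer).
Espinoza, Fontaine, Leclerc and Ruiz all have date of academy graduation 6 Sep 2009, so the next rule applies.
Among Espinoza, Fontaine, Leclerc and Ruiz, alphabetically by surname: Espinoza before Fontaine before Leclerc before Ruiz.
Mendoza, Okafor and Pereira all have date of academy graduation 3 May 2001, so the next rule applies.
Among Mendoza, Okafor and Pereira, alphabetically by surname: Mendoza before Okafor before Pereira.
Order: Baptiste, Espinoza, Fontaine, Leclerc, Ruiz, Mendoza, Okafor, Pereira.

Espinoza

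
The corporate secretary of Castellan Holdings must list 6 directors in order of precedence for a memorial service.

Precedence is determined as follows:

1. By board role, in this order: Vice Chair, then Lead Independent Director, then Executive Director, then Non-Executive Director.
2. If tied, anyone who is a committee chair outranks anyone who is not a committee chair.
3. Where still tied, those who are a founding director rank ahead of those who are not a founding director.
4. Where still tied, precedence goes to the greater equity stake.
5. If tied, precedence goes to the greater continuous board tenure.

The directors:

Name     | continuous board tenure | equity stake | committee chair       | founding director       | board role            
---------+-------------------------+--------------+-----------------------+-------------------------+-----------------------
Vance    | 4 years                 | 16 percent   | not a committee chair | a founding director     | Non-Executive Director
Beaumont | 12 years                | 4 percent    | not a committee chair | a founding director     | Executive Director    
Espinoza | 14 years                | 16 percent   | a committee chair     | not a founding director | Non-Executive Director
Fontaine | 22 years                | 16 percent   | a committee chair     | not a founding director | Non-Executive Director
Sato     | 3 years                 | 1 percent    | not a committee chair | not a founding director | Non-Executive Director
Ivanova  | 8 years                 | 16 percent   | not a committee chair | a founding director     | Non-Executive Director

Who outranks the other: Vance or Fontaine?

Fontaine

By board role: Beaumont (Executive Director); then Fontaine, Espinoza, Ivanova, Vance and Sato (Non-Executive Director).
Among Fontaine, Espinoza, Ivanova, Vance and Sato, a committee chair before not a committee chair: Fontaine and Espinoza (a committee chair) before Ivanova, Vance and Sato (not a committee chair).
Fontaine and Espinoza are each not a founding director, so the next rule applies.
Fontaine and Espinoza both have equity stake 16 percent, so the next rule applies.
Among Fontaine and Espinoza, by continuous board tenure (higher first): Fontaine (22 years) before Espinoza (14 years).
Among Ivanova, Vance and Sato, a founding director before not a founding director: Ivanova and Vance (a founding director) before Sato (not a founding director).
Ivanova and Vance both have equity stake 16 percent, so the next rule applies.
Among Ivanova and Vance, by continuous board tenure (higher first): Ivanova (8 years) before Vance (4 years).
So Fontaine takes precedence.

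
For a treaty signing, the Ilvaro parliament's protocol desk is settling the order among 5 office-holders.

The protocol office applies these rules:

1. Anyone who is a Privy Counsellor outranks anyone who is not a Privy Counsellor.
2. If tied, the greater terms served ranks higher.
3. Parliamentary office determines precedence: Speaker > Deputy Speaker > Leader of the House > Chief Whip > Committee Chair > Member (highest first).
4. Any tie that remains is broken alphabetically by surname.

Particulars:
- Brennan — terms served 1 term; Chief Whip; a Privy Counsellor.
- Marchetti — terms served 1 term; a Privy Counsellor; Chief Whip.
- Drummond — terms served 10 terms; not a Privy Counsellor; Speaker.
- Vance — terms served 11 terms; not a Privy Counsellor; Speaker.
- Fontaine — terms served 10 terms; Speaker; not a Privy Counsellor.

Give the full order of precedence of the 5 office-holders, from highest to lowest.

By the first rule: Brennan and Marchetti (both a Privy Counsellor); then Vance, Drummond and Fontaine (each not a Privy Counsellor).
Brennan and Marchetti both have terms served 1 term, so the next rule applies.
Brennan and Marchetti are each Chief Whip, so the next rule applies.
Among Brennan and Marchetti, alphabetically by surname: Brennan before Marchetti.
Among Vance, Drummond and Fontaine, by terms served (higher first): Vance (11 terms) before Drummond and Fontaine (10 terms).
Drummond and Fontaine are each Speaker, so the next rule applies.
Among Drummond and Fontaine, alphabetically by surname: Drummond before Fontaine.
Full order: Brennan, Marchetti, Vance, Drummond, Fontaine.

Brennan, Marchetti, Vance, Drummond, Fontaine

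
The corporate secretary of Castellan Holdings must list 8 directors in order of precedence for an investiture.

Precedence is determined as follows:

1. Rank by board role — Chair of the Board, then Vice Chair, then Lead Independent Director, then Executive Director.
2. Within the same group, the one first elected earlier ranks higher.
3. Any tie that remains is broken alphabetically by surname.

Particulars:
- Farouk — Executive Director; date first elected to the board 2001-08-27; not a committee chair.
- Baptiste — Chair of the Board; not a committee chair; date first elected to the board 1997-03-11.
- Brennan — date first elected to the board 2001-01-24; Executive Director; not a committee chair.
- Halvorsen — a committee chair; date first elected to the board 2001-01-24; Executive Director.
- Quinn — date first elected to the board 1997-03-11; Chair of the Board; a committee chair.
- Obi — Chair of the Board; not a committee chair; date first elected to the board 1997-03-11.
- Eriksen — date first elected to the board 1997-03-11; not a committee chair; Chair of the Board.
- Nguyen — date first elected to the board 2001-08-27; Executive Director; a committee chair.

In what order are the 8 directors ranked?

Baptiste, Eriksen, Obi, Quinn, Brennan, Halvorsen, Farouk, Nguyen

By board role: Baptiste, Eriksen, Obi and Quinn (Chair of the Board); then Brennan, Halvorsen, Farouk and Nguyen (Executive Director).
Baptiste, Eriksen, Obi and Quinn all have date first elected to the board 1997-03-11, so the next rule applies.
Among Baptiste, Eriksen, Obi and Quinn, alphabetically by surname: Baptiste before Eriksen before Obi before Quinn.
Among Brennan, Halvorsen, Farouk and Nguyen, by date first elected to the board (earlier first): Brennan and Halvorsen (2001-01-24) before Farouk and Nguyen (2001-08-27).
Among Brennan and Halvorsen, alphabetically by surname: Brennan before Halvorsen.
Among Farouk and Nguyen, alphabetically by surname: Farouk before Nguyen.
Full order: Baptiste, Eriksen, Obi, Quinn, Brennan, Halvorsen, Farouk, Nguyen.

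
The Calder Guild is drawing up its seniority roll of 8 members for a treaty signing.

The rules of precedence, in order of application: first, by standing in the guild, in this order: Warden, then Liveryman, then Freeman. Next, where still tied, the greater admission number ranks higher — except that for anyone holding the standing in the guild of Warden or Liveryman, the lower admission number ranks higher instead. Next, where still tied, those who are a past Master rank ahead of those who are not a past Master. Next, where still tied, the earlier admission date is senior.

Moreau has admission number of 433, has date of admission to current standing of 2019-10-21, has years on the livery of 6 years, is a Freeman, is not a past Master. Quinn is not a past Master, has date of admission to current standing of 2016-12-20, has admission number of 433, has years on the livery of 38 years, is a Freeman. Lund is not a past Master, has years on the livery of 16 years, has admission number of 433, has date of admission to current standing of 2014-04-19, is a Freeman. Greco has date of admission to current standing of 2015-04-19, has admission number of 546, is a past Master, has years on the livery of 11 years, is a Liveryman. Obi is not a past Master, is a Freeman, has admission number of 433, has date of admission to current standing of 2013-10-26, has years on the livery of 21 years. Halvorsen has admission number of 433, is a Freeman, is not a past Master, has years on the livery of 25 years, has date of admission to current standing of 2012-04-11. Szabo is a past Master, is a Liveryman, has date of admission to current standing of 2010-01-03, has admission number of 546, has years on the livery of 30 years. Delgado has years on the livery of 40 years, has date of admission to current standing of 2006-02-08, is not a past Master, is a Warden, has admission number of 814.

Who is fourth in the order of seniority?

Halvorsen

By standing in the guild: Delgado (Warden); then Szabo and Greco (Liveryman); then Halvorsen, Obi, Lund, Quinn and Moreau (Freeman).
Szabo and Greco both have admission number 546, so the next rule applies.
Szabo and Greco are each a past Master, so the next rule applies.
Among Szabo and Greco, by date of admission to current standing (earlier first): Szabo (2010-01-03) before Greco (2015-04-19).
Halvorsen, Obi, Lund, Quinn and Moreau all have admission number 433, so the next rule applies.
Halvorsen, Obi, Lund, Quinn and Moreau are each not a past Master, so the next rule applies.
Among Halvorsen, Obi, Lund, Quinn and Moreau, by date of admission to current standing (earlier first): Halvorsen (2012-04-11) before Obi (2013-10-26) before Lund (2014-04-19) before Quinn (2016-12-20) before Moreau (2019-10-21).
Order: Delgado, Szabo, Greco, Halvorsen, Obi, Lund, Quinn, Moreau.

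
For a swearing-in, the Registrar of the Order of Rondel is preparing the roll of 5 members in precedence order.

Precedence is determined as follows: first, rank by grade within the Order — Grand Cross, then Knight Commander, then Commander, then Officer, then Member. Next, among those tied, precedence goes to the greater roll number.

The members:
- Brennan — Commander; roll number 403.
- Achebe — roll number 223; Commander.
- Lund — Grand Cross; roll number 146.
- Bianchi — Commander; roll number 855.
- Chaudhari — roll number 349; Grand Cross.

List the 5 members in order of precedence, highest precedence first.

Chaudhari, Lund, Bianchi, Brennan, Achebe

By grade within the Order: Chaudhari and Lund (Grand Cross); then Bianchi, Brennan and Achebe (Commander).
Among Chaudhari and Lund, by roll number (higher first): Chaudhari (349) before Lund (146).
Among Bianchi, Brennan and Achebe, by roll number (higher first): Bianchi (855) before Brennan (403) before Achebe (223).
Full order: Chaudhari, Lund, Bianchi, Brennan, Achebe.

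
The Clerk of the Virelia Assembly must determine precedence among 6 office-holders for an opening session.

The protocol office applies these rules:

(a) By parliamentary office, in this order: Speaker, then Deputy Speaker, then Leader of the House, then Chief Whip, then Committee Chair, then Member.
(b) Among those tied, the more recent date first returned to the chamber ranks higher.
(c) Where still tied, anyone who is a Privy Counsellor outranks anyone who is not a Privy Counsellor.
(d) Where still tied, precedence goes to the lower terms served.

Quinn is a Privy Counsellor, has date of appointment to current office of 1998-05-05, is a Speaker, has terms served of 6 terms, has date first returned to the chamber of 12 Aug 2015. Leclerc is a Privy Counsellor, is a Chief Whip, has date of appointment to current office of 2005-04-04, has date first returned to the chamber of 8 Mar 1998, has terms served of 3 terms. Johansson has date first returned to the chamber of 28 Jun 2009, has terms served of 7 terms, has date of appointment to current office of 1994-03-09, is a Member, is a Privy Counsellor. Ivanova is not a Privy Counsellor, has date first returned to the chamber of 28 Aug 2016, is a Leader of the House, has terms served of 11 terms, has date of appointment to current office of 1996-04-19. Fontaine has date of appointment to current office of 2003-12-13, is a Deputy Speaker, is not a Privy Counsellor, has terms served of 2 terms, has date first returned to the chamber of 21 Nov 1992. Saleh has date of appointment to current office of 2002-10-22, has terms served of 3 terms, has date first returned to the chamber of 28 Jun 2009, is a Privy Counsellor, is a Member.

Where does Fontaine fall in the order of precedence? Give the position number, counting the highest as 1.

2

By parliamentary office: Quinn (Speaker); then Fontaine (Deputy Speaker); then Ivanova (Leader of the House); then Leclerc (Chief Whip); then Saleh and Johansson (Member).
Saleh and Johansson both have date first returned to the chamber 28 Jun 2009, so the next rule applies.
Saleh and Johansson are each a Privy Counsellor, so the next rule applies.
Among Saleh and Johansson, by terms served (lower first): Saleh (3 terms) before Johansson (7 terms).
Order: Quinn, Fontaine, Ivanova, Leclerc, Saleh, Johansson. So position 2.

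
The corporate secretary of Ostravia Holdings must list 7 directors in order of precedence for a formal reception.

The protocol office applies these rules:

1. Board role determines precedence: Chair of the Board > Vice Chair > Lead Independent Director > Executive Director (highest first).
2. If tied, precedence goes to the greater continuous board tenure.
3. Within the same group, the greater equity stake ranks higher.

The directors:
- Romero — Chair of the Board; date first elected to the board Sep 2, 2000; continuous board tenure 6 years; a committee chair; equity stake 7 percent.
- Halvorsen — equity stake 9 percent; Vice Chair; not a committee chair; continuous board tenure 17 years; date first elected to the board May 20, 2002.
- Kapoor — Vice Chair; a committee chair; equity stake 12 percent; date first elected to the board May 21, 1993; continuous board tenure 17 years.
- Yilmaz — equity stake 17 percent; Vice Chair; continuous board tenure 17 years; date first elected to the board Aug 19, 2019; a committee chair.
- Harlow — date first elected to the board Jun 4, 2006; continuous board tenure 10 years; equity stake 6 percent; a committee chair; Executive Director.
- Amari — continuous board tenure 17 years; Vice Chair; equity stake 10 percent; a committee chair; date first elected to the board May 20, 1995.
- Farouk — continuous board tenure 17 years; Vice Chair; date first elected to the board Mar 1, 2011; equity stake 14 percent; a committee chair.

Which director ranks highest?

Romero

By board role: Romero (Chair of the Board); then Yilmaz, Farouk, Kapoor, Amari and Halvorsen (Vice Chair); then Harlow (Executive Director).
Yilmaz, Farouk, Kapoor, Amari and Halvorsen all have continuous board tenure 17 years, so the next rule applies.
Among Yilmaz, Farouk, Kapoor, Amari and Halvorsen, by equity stake (higher first): Yilmaz (17 percent) before Farouk (14 percent) before Kapoor (12 percent) before Amari (10 percent) before Halvorsen (9 percent).
Order: Romero, Yilmaz, Farouk, Kapoor, Amari, Halvorsen, Harlow.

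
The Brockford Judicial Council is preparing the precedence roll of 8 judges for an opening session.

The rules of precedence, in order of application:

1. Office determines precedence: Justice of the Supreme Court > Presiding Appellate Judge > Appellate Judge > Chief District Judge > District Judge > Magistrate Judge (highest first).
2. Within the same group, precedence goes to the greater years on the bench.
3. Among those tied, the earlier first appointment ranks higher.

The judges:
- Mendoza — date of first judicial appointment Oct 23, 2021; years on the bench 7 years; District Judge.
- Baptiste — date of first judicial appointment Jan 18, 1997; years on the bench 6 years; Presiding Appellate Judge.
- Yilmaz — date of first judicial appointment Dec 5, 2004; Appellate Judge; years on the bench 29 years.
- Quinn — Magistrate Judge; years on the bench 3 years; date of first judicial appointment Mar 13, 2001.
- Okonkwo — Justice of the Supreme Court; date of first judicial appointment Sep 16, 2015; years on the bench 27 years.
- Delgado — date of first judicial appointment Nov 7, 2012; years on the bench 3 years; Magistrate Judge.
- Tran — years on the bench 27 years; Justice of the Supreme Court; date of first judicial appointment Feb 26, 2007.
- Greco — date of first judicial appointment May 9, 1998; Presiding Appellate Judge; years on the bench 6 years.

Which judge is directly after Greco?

Yilmaz

By office: Tran and Okonkwo (Justice of the Supreme Court); then Baptiste and Greco (Presiding Appellate Judge); then Yilmaz (Appellate Judge); then Mendoza (District Judge); then Quinn and Delgado (Magistrate Judge).
Tran and Okonkwo both have years on the bench 27 years, so the next rule applies.
Among Tran and Okonkwo, by date of first judicial appointment (earlier first): Tran (Feb 26, 2007) before Okonkwo (Sep 16, 2015).
Baptiste and Greco both have years on the bench 6 years, so the next rule applies.
Among Baptiste and Greco, by date of first judicial appointment (earlier first): Baptiste (Jan 18, 1997) before Greco (May 9, 1998).
Quinn and Delgado both have years on the bench 3 years, so the next rule applies.
Among Quinn and Delgado, by date of first judicial appointment (earlier first): Quinn (Mar 13, 2001) before Delgado (Nov 7, 2012).
Order: Tran, Okonkwo, Baptiste, Greco, Yilmaz, Mendoza, Quinn, Delgado.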